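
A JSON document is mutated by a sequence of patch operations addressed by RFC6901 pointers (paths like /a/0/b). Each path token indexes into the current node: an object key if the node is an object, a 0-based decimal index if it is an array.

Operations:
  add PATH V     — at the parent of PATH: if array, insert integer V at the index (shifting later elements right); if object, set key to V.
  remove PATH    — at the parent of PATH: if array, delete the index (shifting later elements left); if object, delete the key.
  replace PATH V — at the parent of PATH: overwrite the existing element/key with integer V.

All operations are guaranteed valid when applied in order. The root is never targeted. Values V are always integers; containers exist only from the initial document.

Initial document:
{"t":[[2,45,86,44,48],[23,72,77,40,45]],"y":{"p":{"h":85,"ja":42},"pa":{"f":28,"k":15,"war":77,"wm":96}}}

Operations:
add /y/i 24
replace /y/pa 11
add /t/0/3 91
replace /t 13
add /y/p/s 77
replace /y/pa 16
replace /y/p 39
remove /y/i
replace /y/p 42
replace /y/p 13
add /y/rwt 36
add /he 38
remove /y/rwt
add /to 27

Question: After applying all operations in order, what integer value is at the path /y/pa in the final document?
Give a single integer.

After op 1 (add /y/i 24): {"t":[[2,45,86,44,48],[23,72,77,40,45]],"y":{"i":24,"p":{"h":85,"ja":42},"pa":{"f":28,"k":15,"war":77,"wm":96}}}
After op 2 (replace /y/pa 11): {"t":[[2,45,86,44,48],[23,72,77,40,45]],"y":{"i":24,"p":{"h":85,"ja":42},"pa":11}}
After op 3 (add /t/0/3 91): {"t":[[2,45,86,91,44,48],[23,72,77,40,45]],"y":{"i":24,"p":{"h":85,"ja":42},"pa":11}}
After op 4 (replace /t 13): {"t":13,"y":{"i":24,"p":{"h":85,"ja":42},"pa":11}}
After op 5 (add /y/p/s 77): {"t":13,"y":{"i":24,"p":{"h":85,"ja":42,"s":77},"pa":11}}
After op 6 (replace /y/pa 16): {"t":13,"y":{"i":24,"p":{"h":85,"ja":42,"s":77},"pa":16}}
After op 7 (replace /y/p 39): {"t":13,"y":{"i":24,"p":39,"pa":16}}
After op 8 (remove /y/i): {"t":13,"y":{"p":39,"pa":16}}
After op 9 (replace /y/p 42): {"t":13,"y":{"p":42,"pa":16}}
After op 10 (replace /y/p 13): {"t":13,"y":{"p":13,"pa":16}}
After op 11 (add /y/rwt 36): {"t":13,"y":{"p":13,"pa":16,"rwt":36}}
After op 12 (add /he 38): {"he":38,"t":13,"y":{"p":13,"pa":16,"rwt":36}}
After op 13 (remove /y/rwt): {"he":38,"t":13,"y":{"p":13,"pa":16}}
After op 14 (add /to 27): {"he":38,"t":13,"to":27,"y":{"p":13,"pa":16}}
Value at /y/pa: 16

Answer: 16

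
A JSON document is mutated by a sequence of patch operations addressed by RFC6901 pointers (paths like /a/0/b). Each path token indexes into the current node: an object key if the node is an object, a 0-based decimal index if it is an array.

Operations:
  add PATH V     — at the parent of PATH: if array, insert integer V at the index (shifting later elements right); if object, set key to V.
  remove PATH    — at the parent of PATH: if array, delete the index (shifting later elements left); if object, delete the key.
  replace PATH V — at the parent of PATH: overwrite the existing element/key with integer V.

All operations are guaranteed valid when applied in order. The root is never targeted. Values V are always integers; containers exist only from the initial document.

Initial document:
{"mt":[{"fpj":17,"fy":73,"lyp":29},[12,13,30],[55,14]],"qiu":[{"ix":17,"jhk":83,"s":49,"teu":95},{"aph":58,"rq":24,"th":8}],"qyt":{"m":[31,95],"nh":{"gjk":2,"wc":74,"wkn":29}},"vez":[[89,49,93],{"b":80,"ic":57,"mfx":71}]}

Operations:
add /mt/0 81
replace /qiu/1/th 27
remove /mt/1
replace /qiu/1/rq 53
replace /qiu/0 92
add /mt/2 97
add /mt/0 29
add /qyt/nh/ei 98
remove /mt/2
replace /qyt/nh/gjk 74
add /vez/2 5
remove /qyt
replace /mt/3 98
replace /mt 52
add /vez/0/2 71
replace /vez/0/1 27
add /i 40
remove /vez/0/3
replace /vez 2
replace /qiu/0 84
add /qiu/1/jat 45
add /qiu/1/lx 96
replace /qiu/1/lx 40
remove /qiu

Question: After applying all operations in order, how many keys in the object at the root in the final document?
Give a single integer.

After op 1 (add /mt/0 81): {"mt":[81,{"fpj":17,"fy":73,"lyp":29},[12,13,30],[55,14]],"qiu":[{"ix":17,"jhk":83,"s":49,"teu":95},{"aph":58,"rq":24,"th":8}],"qyt":{"m":[31,95],"nh":{"gjk":2,"wc":74,"wkn":29}},"vez":[[89,49,93],{"b":80,"ic":57,"mfx":71}]}
After op 2 (replace /qiu/1/th 27): {"mt":[81,{"fpj":17,"fy":73,"lyp":29},[12,13,30],[55,14]],"qiu":[{"ix":17,"jhk":83,"s":49,"teu":95},{"aph":58,"rq":24,"th":27}],"qyt":{"m":[31,95],"nh":{"gjk":2,"wc":74,"wkn":29}},"vez":[[89,49,93],{"b":80,"ic":57,"mfx":71}]}
After op 3 (remove /mt/1): {"mt":[81,[12,13,30],[55,14]],"qiu":[{"ix":17,"jhk":83,"s":49,"teu":95},{"aph":58,"rq":24,"th":27}],"qyt":{"m":[31,95],"nh":{"gjk":2,"wc":74,"wkn":29}},"vez":[[89,49,93],{"b":80,"ic":57,"mfx":71}]}
After op 4 (replace /qiu/1/rq 53): {"mt":[81,[12,13,30],[55,14]],"qiu":[{"ix":17,"jhk":83,"s":49,"teu":95},{"aph":58,"rq":53,"th":27}],"qyt":{"m":[31,95],"nh":{"gjk":2,"wc":74,"wkn":29}},"vez":[[89,49,93],{"b":80,"ic":57,"mfx":71}]}
After op 5 (replace /qiu/0 92): {"mt":[81,[12,13,30],[55,14]],"qiu":[92,{"aph":58,"rq":53,"th":27}],"qyt":{"m":[31,95],"nh":{"gjk":2,"wc":74,"wkn":29}},"vez":[[89,49,93],{"b":80,"ic":57,"mfx":71}]}
After op 6 (add /mt/2 97): {"mt":[81,[12,13,30],97,[55,14]],"qiu":[92,{"aph":58,"rq":53,"th":27}],"qyt":{"m":[31,95],"nh":{"gjk":2,"wc":74,"wkn":29}},"vez":[[89,49,93],{"b":80,"ic":57,"mfx":71}]}
After op 7 (add /mt/0 29): {"mt":[29,81,[12,13,30],97,[55,14]],"qiu":[92,{"aph":58,"rq":53,"th":27}],"qyt":{"m":[31,95],"nh":{"gjk":2,"wc":74,"wkn":29}},"vez":[[89,49,93],{"b":80,"ic":57,"mfx":71}]}
After op 8 (add /qyt/nh/ei 98): {"mt":[29,81,[12,13,30],97,[55,14]],"qiu":[92,{"aph":58,"rq":53,"th":27}],"qyt":{"m":[31,95],"nh":{"ei":98,"gjk":2,"wc":74,"wkn":29}},"vez":[[89,49,93],{"b":80,"ic":57,"mfx":71}]}
After op 9 (remove /mt/2): {"mt":[29,81,97,[55,14]],"qiu":[92,{"aph":58,"rq":53,"th":27}],"qyt":{"m":[31,95],"nh":{"ei":98,"gjk":2,"wc":74,"wkn":29}},"vez":[[89,49,93],{"b":80,"ic":57,"mfx":71}]}
After op 10 (replace /qyt/nh/gjk 74): {"mt":[29,81,97,[55,14]],"qiu":[92,{"aph":58,"rq":53,"th":27}],"qyt":{"m":[31,95],"nh":{"ei":98,"gjk":74,"wc":74,"wkn":29}},"vez":[[89,49,93],{"b":80,"ic":57,"mfx":71}]}
After op 11 (add /vez/2 5): {"mt":[29,81,97,[55,14]],"qiu":[92,{"aph":58,"rq":53,"th":27}],"qyt":{"m":[31,95],"nh":{"ei":98,"gjk":74,"wc":74,"wkn":29}},"vez":[[89,49,93],{"b":80,"ic":57,"mfx":71},5]}
After op 12 (remove /qyt): {"mt":[29,81,97,[55,14]],"qiu":[92,{"aph":58,"rq":53,"th":27}],"vez":[[89,49,93],{"b":80,"ic":57,"mfx":71},5]}
After op 13 (replace /mt/3 98): {"mt":[29,81,97,98],"qiu":[92,{"aph":58,"rq":53,"th":27}],"vez":[[89,49,93],{"b":80,"ic":57,"mfx":71},5]}
After op 14 (replace /mt 52): {"mt":52,"qiu":[92,{"aph":58,"rq":53,"th":27}],"vez":[[89,49,93],{"b":80,"ic":57,"mfx":71},5]}
After op 15 (add /vez/0/2 71): {"mt":52,"qiu":[92,{"aph":58,"rq":53,"th":27}],"vez":[[89,49,71,93],{"b":80,"ic":57,"mfx":71},5]}
After op 16 (replace /vez/0/1 27): {"mt":52,"qiu":[92,{"aph":58,"rq":53,"th":27}],"vez":[[89,27,71,93],{"b":80,"ic":57,"mfx":71},5]}
After op 17 (add /i 40): {"i":40,"mt":52,"qiu":[92,{"aph":58,"rq":53,"th":27}],"vez":[[89,27,71,93],{"b":80,"ic":57,"mfx":71},5]}
After op 18 (remove /vez/0/3): {"i":40,"mt":52,"qiu":[92,{"aph":58,"rq":53,"th":27}],"vez":[[89,27,71],{"b":80,"ic":57,"mfx":71},5]}
After op 19 (replace /vez 2): {"i":40,"mt":52,"qiu":[92,{"aph":58,"rq":53,"th":27}],"vez":2}
After op 20 (replace /qiu/0 84): {"i":40,"mt":52,"qiu":[84,{"aph":58,"rq":53,"th":27}],"vez":2}
After op 21 (add /qiu/1/jat 45): {"i":40,"mt":52,"qiu":[84,{"aph":58,"jat":45,"rq":53,"th":27}],"vez":2}
After op 22 (add /qiu/1/lx 96): {"i":40,"mt":52,"qiu":[84,{"aph":58,"jat":45,"lx":96,"rq":53,"th":27}],"vez":2}
After op 23 (replace /qiu/1/lx 40): {"i":40,"mt":52,"qiu":[84,{"aph":58,"jat":45,"lx":40,"rq":53,"th":27}],"vez":2}
After op 24 (remove /qiu): {"i":40,"mt":52,"vez":2}
Size at the root: 3

Answer: 3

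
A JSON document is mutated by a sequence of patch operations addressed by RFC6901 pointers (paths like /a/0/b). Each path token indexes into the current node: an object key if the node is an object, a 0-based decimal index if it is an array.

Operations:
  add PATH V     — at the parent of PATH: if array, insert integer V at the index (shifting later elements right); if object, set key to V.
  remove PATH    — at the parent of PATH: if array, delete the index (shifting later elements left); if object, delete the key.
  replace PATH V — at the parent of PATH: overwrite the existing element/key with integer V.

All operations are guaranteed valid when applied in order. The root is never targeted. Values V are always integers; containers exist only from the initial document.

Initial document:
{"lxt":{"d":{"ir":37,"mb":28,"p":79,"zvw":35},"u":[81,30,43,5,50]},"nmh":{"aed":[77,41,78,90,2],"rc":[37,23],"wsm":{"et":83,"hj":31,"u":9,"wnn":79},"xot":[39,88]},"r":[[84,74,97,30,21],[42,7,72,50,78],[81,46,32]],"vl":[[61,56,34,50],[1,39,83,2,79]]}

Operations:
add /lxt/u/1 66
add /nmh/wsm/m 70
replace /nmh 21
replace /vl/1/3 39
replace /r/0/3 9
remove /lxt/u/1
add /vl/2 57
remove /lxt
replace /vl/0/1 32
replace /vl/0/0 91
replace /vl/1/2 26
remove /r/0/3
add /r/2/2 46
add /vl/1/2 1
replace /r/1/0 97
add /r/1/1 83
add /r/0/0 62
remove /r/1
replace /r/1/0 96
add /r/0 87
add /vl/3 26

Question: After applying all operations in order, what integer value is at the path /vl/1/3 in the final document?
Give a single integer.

Answer: 26

Derivation:
After op 1 (add /lxt/u/1 66): {"lxt":{"d":{"ir":37,"mb":28,"p":79,"zvw":35},"u":[81,66,30,43,5,50]},"nmh":{"aed":[77,41,78,90,2],"rc":[37,23],"wsm":{"et":83,"hj":31,"u":9,"wnn":79},"xot":[39,88]},"r":[[84,74,97,30,21],[42,7,72,50,78],[81,46,32]],"vl":[[61,56,34,50],[1,39,83,2,79]]}
After op 2 (add /nmh/wsm/m 70): {"lxt":{"d":{"ir":37,"mb":28,"p":79,"zvw":35},"u":[81,66,30,43,5,50]},"nmh":{"aed":[77,41,78,90,2],"rc":[37,23],"wsm":{"et":83,"hj":31,"m":70,"u":9,"wnn":79},"xot":[39,88]},"r":[[84,74,97,30,21],[42,7,72,50,78],[81,46,32]],"vl":[[61,56,34,50],[1,39,83,2,79]]}
After op 3 (replace /nmh 21): {"lxt":{"d":{"ir":37,"mb":28,"p":79,"zvw":35},"u":[81,66,30,43,5,50]},"nmh":21,"r":[[84,74,97,30,21],[42,7,72,50,78],[81,46,32]],"vl":[[61,56,34,50],[1,39,83,2,79]]}
After op 4 (replace /vl/1/3 39): {"lxt":{"d":{"ir":37,"mb":28,"p":79,"zvw":35},"u":[81,66,30,43,5,50]},"nmh":21,"r":[[84,74,97,30,21],[42,7,72,50,78],[81,46,32]],"vl":[[61,56,34,50],[1,39,83,39,79]]}
After op 5 (replace /r/0/3 9): {"lxt":{"d":{"ir":37,"mb":28,"p":79,"zvw":35},"u":[81,66,30,43,5,50]},"nmh":21,"r":[[84,74,97,9,21],[42,7,72,50,78],[81,46,32]],"vl":[[61,56,34,50],[1,39,83,39,79]]}
After op 6 (remove /lxt/u/1): {"lxt":{"d":{"ir":37,"mb":28,"p":79,"zvw":35},"u":[81,30,43,5,50]},"nmh":21,"r":[[84,74,97,9,21],[42,7,72,50,78],[81,46,32]],"vl":[[61,56,34,50],[1,39,83,39,79]]}
After op 7 (add /vl/2 57): {"lxt":{"d":{"ir":37,"mb":28,"p":79,"zvw":35},"u":[81,30,43,5,50]},"nmh":21,"r":[[84,74,97,9,21],[42,7,72,50,78],[81,46,32]],"vl":[[61,56,34,50],[1,39,83,39,79],57]}
After op 8 (remove /lxt): {"nmh":21,"r":[[84,74,97,9,21],[42,7,72,50,78],[81,46,32]],"vl":[[61,56,34,50],[1,39,83,39,79],57]}
After op 9 (replace /vl/0/1 32): {"nmh":21,"r":[[84,74,97,9,21],[42,7,72,50,78],[81,46,32]],"vl":[[61,32,34,50],[1,39,83,39,79],57]}
After op 10 (replace /vl/0/0 91): {"nmh":21,"r":[[84,74,97,9,21],[42,7,72,50,78],[81,46,32]],"vl":[[91,32,34,50],[1,39,83,39,79],57]}
After op 11 (replace /vl/1/2 26): {"nmh":21,"r":[[84,74,97,9,21],[42,7,72,50,78],[81,46,32]],"vl":[[91,32,34,50],[1,39,26,39,79],57]}
After op 12 (remove /r/0/3): {"nmh":21,"r":[[84,74,97,21],[42,7,72,50,78],[81,46,32]],"vl":[[91,32,34,50],[1,39,26,39,79],57]}
After op 13 (add /r/2/2 46): {"nmh":21,"r":[[84,74,97,21],[42,7,72,50,78],[81,46,46,32]],"vl":[[91,32,34,50],[1,39,26,39,79],57]}
After op 14 (add /vl/1/2 1): {"nmh":21,"r":[[84,74,97,21],[42,7,72,50,78],[81,46,46,32]],"vl":[[91,32,34,50],[1,39,1,26,39,79],57]}
After op 15 (replace /r/1/0 97): {"nmh":21,"r":[[84,74,97,21],[97,7,72,50,78],[81,46,46,32]],"vl":[[91,32,34,50],[1,39,1,26,39,79],57]}
After op 16 (add /r/1/1 83): {"nmh":21,"r":[[84,74,97,21],[97,83,7,72,50,78],[81,46,46,32]],"vl":[[91,32,34,50],[1,39,1,26,39,79],57]}
After op 17 (add /r/0/0 62): {"nmh":21,"r":[[62,84,74,97,21],[97,83,7,72,50,78],[81,46,46,32]],"vl":[[91,32,34,50],[1,39,1,26,39,79],57]}
After op 18 (remove /r/1): {"nmh":21,"r":[[62,84,74,97,21],[81,46,46,32]],"vl":[[91,32,34,50],[1,39,1,26,39,79],57]}
After op 19 (replace /r/1/0 96): {"nmh":21,"r":[[62,84,74,97,21],[96,46,46,32]],"vl":[[91,32,34,50],[1,39,1,26,39,79],57]}
After op 20 (add /r/0 87): {"nmh":21,"r":[87,[62,84,74,97,21],[96,46,46,32]],"vl":[[91,32,34,50],[1,39,1,26,39,79],57]}
After op 21 (add /vl/3 26): {"nmh":21,"r":[87,[62,84,74,97,21],[96,46,46,32]],"vl":[[91,32,34,50],[1,39,1,26,39,79],57,26]}
Value at /vl/1/3: 26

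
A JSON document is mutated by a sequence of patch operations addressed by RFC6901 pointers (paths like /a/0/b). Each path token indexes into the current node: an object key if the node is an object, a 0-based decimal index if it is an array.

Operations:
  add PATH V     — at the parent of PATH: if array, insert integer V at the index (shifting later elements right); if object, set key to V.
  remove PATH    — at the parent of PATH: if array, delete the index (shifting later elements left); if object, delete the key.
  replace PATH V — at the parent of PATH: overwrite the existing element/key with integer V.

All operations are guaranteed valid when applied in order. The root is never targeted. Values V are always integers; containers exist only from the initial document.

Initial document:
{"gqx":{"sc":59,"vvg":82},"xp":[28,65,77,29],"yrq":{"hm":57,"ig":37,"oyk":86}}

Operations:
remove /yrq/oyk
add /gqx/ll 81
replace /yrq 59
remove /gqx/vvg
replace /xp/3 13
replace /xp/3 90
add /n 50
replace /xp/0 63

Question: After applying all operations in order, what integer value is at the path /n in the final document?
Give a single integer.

After op 1 (remove /yrq/oyk): {"gqx":{"sc":59,"vvg":82},"xp":[28,65,77,29],"yrq":{"hm":57,"ig":37}}
After op 2 (add /gqx/ll 81): {"gqx":{"ll":81,"sc":59,"vvg":82},"xp":[28,65,77,29],"yrq":{"hm":57,"ig":37}}
After op 3 (replace /yrq 59): {"gqx":{"ll":81,"sc":59,"vvg":82},"xp":[28,65,77,29],"yrq":59}
After op 4 (remove /gqx/vvg): {"gqx":{"ll":81,"sc":59},"xp":[28,65,77,29],"yrq":59}
After op 5 (replace /xp/3 13): {"gqx":{"ll":81,"sc":59},"xp":[28,65,77,13],"yrq":59}
After op 6 (replace /xp/3 90): {"gqx":{"ll":81,"sc":59},"xp":[28,65,77,90],"yrq":59}
After op 7 (add /n 50): {"gqx":{"ll":81,"sc":59},"n":50,"xp":[28,65,77,90],"yrq":59}
After op 8 (replace /xp/0 63): {"gqx":{"ll":81,"sc":59},"n":50,"xp":[63,65,77,90],"yrq":59}
Value at /n: 50

Answer: 50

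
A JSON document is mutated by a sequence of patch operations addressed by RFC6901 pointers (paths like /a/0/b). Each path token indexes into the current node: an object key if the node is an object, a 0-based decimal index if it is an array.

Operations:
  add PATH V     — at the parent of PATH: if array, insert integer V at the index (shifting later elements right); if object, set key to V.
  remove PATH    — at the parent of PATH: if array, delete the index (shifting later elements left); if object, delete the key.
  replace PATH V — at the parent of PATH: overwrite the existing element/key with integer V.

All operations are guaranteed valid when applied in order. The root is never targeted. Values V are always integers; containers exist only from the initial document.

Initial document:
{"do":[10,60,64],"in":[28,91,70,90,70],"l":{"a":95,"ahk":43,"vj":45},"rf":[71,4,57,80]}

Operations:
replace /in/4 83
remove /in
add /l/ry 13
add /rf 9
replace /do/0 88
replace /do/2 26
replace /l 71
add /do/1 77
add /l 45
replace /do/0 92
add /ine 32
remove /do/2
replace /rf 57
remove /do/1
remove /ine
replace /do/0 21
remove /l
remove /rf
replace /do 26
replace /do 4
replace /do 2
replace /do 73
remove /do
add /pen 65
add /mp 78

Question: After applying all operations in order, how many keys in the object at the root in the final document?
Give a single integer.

Answer: 2

Derivation:
After op 1 (replace /in/4 83): {"do":[10,60,64],"in":[28,91,70,90,83],"l":{"a":95,"ahk":43,"vj":45},"rf":[71,4,57,80]}
After op 2 (remove /in): {"do":[10,60,64],"l":{"a":95,"ahk":43,"vj":45},"rf":[71,4,57,80]}
After op 3 (add /l/ry 13): {"do":[10,60,64],"l":{"a":95,"ahk":43,"ry":13,"vj":45},"rf":[71,4,57,80]}
After op 4 (add /rf 9): {"do":[10,60,64],"l":{"a":95,"ahk":43,"ry":13,"vj":45},"rf":9}
After op 5 (replace /do/0 88): {"do":[88,60,64],"l":{"a":95,"ahk":43,"ry":13,"vj":45},"rf":9}
After op 6 (replace /do/2 26): {"do":[88,60,26],"l":{"a":95,"ahk":43,"ry":13,"vj":45},"rf":9}
After op 7 (replace /l 71): {"do":[88,60,26],"l":71,"rf":9}
After op 8 (add /do/1 77): {"do":[88,77,60,26],"l":71,"rf":9}
After op 9 (add /l 45): {"do":[88,77,60,26],"l":45,"rf":9}
After op 10 (replace /do/0 92): {"do":[92,77,60,26],"l":45,"rf":9}
After op 11 (add /ine 32): {"do":[92,77,60,26],"ine":32,"l":45,"rf":9}
After op 12 (remove /do/2): {"do":[92,77,26],"ine":32,"l":45,"rf":9}
After op 13 (replace /rf 57): {"do":[92,77,26],"ine":32,"l":45,"rf":57}
After op 14 (remove /do/1): {"do":[92,26],"ine":32,"l":45,"rf":57}
After op 15 (remove /ine): {"do":[92,26],"l":45,"rf":57}
After op 16 (replace /do/0 21): {"do":[21,26],"l":45,"rf":57}
After op 17 (remove /l): {"do":[21,26],"rf":57}
After op 18 (remove /rf): {"do":[21,26]}
After op 19 (replace /do 26): {"do":26}
After op 20 (replace /do 4): {"do":4}
After op 21 (replace /do 2): {"do":2}
After op 22 (replace /do 73): {"do":73}
After op 23 (remove /do): {}
After op 24 (add /pen 65): {"pen":65}
After op 25 (add /mp 78): {"mp":78,"pen":65}
Size at the root: 2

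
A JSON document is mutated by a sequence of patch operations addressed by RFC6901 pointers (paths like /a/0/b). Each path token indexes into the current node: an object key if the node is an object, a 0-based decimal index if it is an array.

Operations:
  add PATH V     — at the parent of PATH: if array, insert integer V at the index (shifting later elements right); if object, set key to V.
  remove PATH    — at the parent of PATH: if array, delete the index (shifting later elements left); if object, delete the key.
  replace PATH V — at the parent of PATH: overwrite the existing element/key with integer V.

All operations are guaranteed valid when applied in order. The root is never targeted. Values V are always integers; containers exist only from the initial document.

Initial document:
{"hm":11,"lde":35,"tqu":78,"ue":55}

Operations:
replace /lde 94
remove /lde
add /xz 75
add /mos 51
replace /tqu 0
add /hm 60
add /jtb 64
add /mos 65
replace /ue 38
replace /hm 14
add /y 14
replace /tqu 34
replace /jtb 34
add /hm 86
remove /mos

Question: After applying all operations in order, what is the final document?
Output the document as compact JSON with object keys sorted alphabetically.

After op 1 (replace /lde 94): {"hm":11,"lde":94,"tqu":78,"ue":55}
After op 2 (remove /lde): {"hm":11,"tqu":78,"ue":55}
After op 3 (add /xz 75): {"hm":11,"tqu":78,"ue":55,"xz":75}
After op 4 (add /mos 51): {"hm":11,"mos":51,"tqu":78,"ue":55,"xz":75}
After op 5 (replace /tqu 0): {"hm":11,"mos":51,"tqu":0,"ue":55,"xz":75}
After op 6 (add /hm 60): {"hm":60,"mos":51,"tqu":0,"ue":55,"xz":75}
After op 7 (add /jtb 64): {"hm":60,"jtb":64,"mos":51,"tqu":0,"ue":55,"xz":75}
After op 8 (add /mos 65): {"hm":60,"jtb":64,"mos":65,"tqu":0,"ue":55,"xz":75}
After op 9 (replace /ue 38): {"hm":60,"jtb":64,"mos":65,"tqu":0,"ue":38,"xz":75}
After op 10 (replace /hm 14): {"hm":14,"jtb":64,"mos":65,"tqu":0,"ue":38,"xz":75}
After op 11 (add /y 14): {"hm":14,"jtb":64,"mos":65,"tqu":0,"ue":38,"xz":75,"y":14}
After op 12 (replace /tqu 34): {"hm":14,"jtb":64,"mos":65,"tqu":34,"ue":38,"xz":75,"y":14}
After op 13 (replace /jtb 34): {"hm":14,"jtb":34,"mos":65,"tqu":34,"ue":38,"xz":75,"y":14}
After op 14 (add /hm 86): {"hm":86,"jtb":34,"mos":65,"tqu":34,"ue":38,"xz":75,"y":14}
After op 15 (remove /mos): {"hm":86,"jtb":34,"tqu":34,"ue":38,"xz":75,"y":14}

Answer: {"hm":86,"jtb":34,"tqu":34,"ue":38,"xz":75,"y":14}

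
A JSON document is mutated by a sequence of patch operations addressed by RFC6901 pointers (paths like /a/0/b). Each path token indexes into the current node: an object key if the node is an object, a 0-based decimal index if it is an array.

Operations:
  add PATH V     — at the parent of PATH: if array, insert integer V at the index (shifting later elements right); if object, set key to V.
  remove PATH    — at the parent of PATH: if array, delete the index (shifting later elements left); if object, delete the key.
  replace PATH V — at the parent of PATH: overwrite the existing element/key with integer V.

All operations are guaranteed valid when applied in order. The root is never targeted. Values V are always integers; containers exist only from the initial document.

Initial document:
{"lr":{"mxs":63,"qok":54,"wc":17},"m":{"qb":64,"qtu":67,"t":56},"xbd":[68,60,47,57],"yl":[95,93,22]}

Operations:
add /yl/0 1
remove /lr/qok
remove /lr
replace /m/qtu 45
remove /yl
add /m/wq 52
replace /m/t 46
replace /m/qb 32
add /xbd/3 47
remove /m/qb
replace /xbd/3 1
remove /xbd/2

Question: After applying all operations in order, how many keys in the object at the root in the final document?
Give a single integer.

After op 1 (add /yl/0 1): {"lr":{"mxs":63,"qok":54,"wc":17},"m":{"qb":64,"qtu":67,"t":56},"xbd":[68,60,47,57],"yl":[1,95,93,22]}
After op 2 (remove /lr/qok): {"lr":{"mxs":63,"wc":17},"m":{"qb":64,"qtu":67,"t":56},"xbd":[68,60,47,57],"yl":[1,95,93,22]}
After op 3 (remove /lr): {"m":{"qb":64,"qtu":67,"t":56},"xbd":[68,60,47,57],"yl":[1,95,93,22]}
After op 4 (replace /m/qtu 45): {"m":{"qb":64,"qtu":45,"t":56},"xbd":[68,60,47,57],"yl":[1,95,93,22]}
After op 5 (remove /yl): {"m":{"qb":64,"qtu":45,"t":56},"xbd":[68,60,47,57]}
After op 6 (add /m/wq 52): {"m":{"qb":64,"qtu":45,"t":56,"wq":52},"xbd":[68,60,47,57]}
After op 7 (replace /m/t 46): {"m":{"qb":64,"qtu":45,"t":46,"wq":52},"xbd":[68,60,47,57]}
After op 8 (replace /m/qb 32): {"m":{"qb":32,"qtu":45,"t":46,"wq":52},"xbd":[68,60,47,57]}
After op 9 (add /xbd/3 47): {"m":{"qb":32,"qtu":45,"t":46,"wq":52},"xbd":[68,60,47,47,57]}
After op 10 (remove /m/qb): {"m":{"qtu":45,"t":46,"wq":52},"xbd":[68,60,47,47,57]}
After op 11 (replace /xbd/3 1): {"m":{"qtu":45,"t":46,"wq":52},"xbd":[68,60,47,1,57]}
After op 12 (remove /xbd/2): {"m":{"qtu":45,"t":46,"wq":52},"xbd":[68,60,1,57]}
Size at the root: 2

Answer: 2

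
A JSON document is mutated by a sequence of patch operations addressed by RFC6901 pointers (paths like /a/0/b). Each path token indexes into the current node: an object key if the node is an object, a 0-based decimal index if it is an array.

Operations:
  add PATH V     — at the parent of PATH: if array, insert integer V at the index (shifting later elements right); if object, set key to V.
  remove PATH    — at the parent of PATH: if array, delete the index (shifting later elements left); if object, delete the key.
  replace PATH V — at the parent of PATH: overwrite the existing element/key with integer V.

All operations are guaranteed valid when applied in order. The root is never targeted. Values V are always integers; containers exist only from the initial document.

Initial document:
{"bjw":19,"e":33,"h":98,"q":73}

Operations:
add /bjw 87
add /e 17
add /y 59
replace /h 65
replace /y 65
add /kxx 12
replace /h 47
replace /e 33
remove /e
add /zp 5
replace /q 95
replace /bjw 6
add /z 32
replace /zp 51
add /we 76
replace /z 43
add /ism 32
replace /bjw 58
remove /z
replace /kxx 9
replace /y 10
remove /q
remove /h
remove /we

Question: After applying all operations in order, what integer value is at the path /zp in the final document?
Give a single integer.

Answer: 51

Derivation:
After op 1 (add /bjw 87): {"bjw":87,"e":33,"h":98,"q":73}
After op 2 (add /e 17): {"bjw":87,"e":17,"h":98,"q":73}
After op 3 (add /y 59): {"bjw":87,"e":17,"h":98,"q":73,"y":59}
After op 4 (replace /h 65): {"bjw":87,"e":17,"h":65,"q":73,"y":59}
After op 5 (replace /y 65): {"bjw":87,"e":17,"h":65,"q":73,"y":65}
After op 6 (add /kxx 12): {"bjw":87,"e":17,"h":65,"kxx":12,"q":73,"y":65}
After op 7 (replace /h 47): {"bjw":87,"e":17,"h":47,"kxx":12,"q":73,"y":65}
After op 8 (replace /e 33): {"bjw":87,"e":33,"h":47,"kxx":12,"q":73,"y":65}
After op 9 (remove /e): {"bjw":87,"h":47,"kxx":12,"q":73,"y":65}
After op 10 (add /zp 5): {"bjw":87,"h":47,"kxx":12,"q":73,"y":65,"zp":5}
After op 11 (replace /q 95): {"bjw":87,"h":47,"kxx":12,"q":95,"y":65,"zp":5}
After op 12 (replace /bjw 6): {"bjw":6,"h":47,"kxx":12,"q":95,"y":65,"zp":5}
After op 13 (add /z 32): {"bjw":6,"h":47,"kxx":12,"q":95,"y":65,"z":32,"zp":5}
After op 14 (replace /zp 51): {"bjw":6,"h":47,"kxx":12,"q":95,"y":65,"z":32,"zp":51}
After op 15 (add /we 76): {"bjw":6,"h":47,"kxx":12,"q":95,"we":76,"y":65,"z":32,"zp":51}
After op 16 (replace /z 43): {"bjw":6,"h":47,"kxx":12,"q":95,"we":76,"y":65,"z":43,"zp":51}
After op 17 (add /ism 32): {"bjw":6,"h":47,"ism":32,"kxx":12,"q":95,"we":76,"y":65,"z":43,"zp":51}
After op 18 (replace /bjw 58): {"bjw":58,"h":47,"ism":32,"kxx":12,"q":95,"we":76,"y":65,"z":43,"zp":51}
After op 19 (remove /z): {"bjw":58,"h":47,"ism":32,"kxx":12,"q":95,"we":76,"y":65,"zp":51}
After op 20 (replace /kxx 9): {"bjw":58,"h":47,"ism":32,"kxx":9,"q":95,"we":76,"y":65,"zp":51}
After op 21 (replace /y 10): {"bjw":58,"h":47,"ism":32,"kxx":9,"q":95,"we":76,"y":10,"zp":51}
After op 22 (remove /q): {"bjw":58,"h":47,"ism":32,"kxx":9,"we":76,"y":10,"zp":51}
After op 23 (remove /h): {"bjw":58,"ism":32,"kxx":9,"we":76,"y":10,"zp":51}
After op 24 (remove /we): {"bjw":58,"ism":32,"kxx":9,"y":10,"zp":51}
Value at /zp: 51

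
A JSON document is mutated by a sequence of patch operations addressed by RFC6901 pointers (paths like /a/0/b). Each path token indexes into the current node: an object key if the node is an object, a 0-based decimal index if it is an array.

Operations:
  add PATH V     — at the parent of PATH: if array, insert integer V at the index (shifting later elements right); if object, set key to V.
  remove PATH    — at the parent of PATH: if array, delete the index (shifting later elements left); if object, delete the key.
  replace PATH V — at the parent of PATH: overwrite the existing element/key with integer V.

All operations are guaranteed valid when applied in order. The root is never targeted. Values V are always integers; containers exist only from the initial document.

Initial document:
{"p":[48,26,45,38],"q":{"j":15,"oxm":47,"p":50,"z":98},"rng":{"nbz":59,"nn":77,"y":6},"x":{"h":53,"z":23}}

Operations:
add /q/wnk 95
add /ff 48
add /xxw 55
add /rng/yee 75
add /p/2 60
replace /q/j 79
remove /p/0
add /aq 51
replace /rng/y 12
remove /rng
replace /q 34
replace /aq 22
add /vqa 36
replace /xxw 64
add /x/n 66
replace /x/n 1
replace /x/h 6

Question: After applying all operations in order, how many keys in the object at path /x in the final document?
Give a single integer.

After op 1 (add /q/wnk 95): {"p":[48,26,45,38],"q":{"j":15,"oxm":47,"p":50,"wnk":95,"z":98},"rng":{"nbz":59,"nn":77,"y":6},"x":{"h":53,"z":23}}
After op 2 (add /ff 48): {"ff":48,"p":[48,26,45,38],"q":{"j":15,"oxm":47,"p":50,"wnk":95,"z":98},"rng":{"nbz":59,"nn":77,"y":6},"x":{"h":53,"z":23}}
After op 3 (add /xxw 55): {"ff":48,"p":[48,26,45,38],"q":{"j":15,"oxm":47,"p":50,"wnk":95,"z":98},"rng":{"nbz":59,"nn":77,"y":6},"x":{"h":53,"z":23},"xxw":55}
After op 4 (add /rng/yee 75): {"ff":48,"p":[48,26,45,38],"q":{"j":15,"oxm":47,"p":50,"wnk":95,"z":98},"rng":{"nbz":59,"nn":77,"y":6,"yee":75},"x":{"h":53,"z":23},"xxw":55}
After op 5 (add /p/2 60): {"ff":48,"p":[48,26,60,45,38],"q":{"j":15,"oxm":47,"p":50,"wnk":95,"z":98},"rng":{"nbz":59,"nn":77,"y":6,"yee":75},"x":{"h":53,"z":23},"xxw":55}
After op 6 (replace /q/j 79): {"ff":48,"p":[48,26,60,45,38],"q":{"j":79,"oxm":47,"p":50,"wnk":95,"z":98},"rng":{"nbz":59,"nn":77,"y":6,"yee":75},"x":{"h":53,"z":23},"xxw":55}
After op 7 (remove /p/0): {"ff":48,"p":[26,60,45,38],"q":{"j":79,"oxm":47,"p":50,"wnk":95,"z":98},"rng":{"nbz":59,"nn":77,"y":6,"yee":75},"x":{"h":53,"z":23},"xxw":55}
After op 8 (add /aq 51): {"aq":51,"ff":48,"p":[26,60,45,38],"q":{"j":79,"oxm":47,"p":50,"wnk":95,"z":98},"rng":{"nbz":59,"nn":77,"y":6,"yee":75},"x":{"h":53,"z":23},"xxw":55}
After op 9 (replace /rng/y 12): {"aq":51,"ff":48,"p":[26,60,45,38],"q":{"j":79,"oxm":47,"p":50,"wnk":95,"z":98},"rng":{"nbz":59,"nn":77,"y":12,"yee":75},"x":{"h":53,"z":23},"xxw":55}
After op 10 (remove /rng): {"aq":51,"ff":48,"p":[26,60,45,38],"q":{"j":79,"oxm":47,"p":50,"wnk":95,"z":98},"x":{"h":53,"z":23},"xxw":55}
After op 11 (replace /q 34): {"aq":51,"ff":48,"p":[26,60,45,38],"q":34,"x":{"h":53,"z":23},"xxw":55}
After op 12 (replace /aq 22): {"aq":22,"ff":48,"p":[26,60,45,38],"q":34,"x":{"h":53,"z":23},"xxw":55}
After op 13 (add /vqa 36): {"aq":22,"ff":48,"p":[26,60,45,38],"q":34,"vqa":36,"x":{"h":53,"z":23},"xxw":55}
After op 14 (replace /xxw 64): {"aq":22,"ff":48,"p":[26,60,45,38],"q":34,"vqa":36,"x":{"h":53,"z":23},"xxw":64}
After op 15 (add /x/n 66): {"aq":22,"ff":48,"p":[26,60,45,38],"q":34,"vqa":36,"x":{"h":53,"n":66,"z":23},"xxw":64}
After op 16 (replace /x/n 1): {"aq":22,"ff":48,"p":[26,60,45,38],"q":34,"vqa":36,"x":{"h":53,"n":1,"z":23},"xxw":64}
After op 17 (replace /x/h 6): {"aq":22,"ff":48,"p":[26,60,45,38],"q":34,"vqa":36,"x":{"h":6,"n":1,"z":23},"xxw":64}
Size at path /x: 3

Answer: 3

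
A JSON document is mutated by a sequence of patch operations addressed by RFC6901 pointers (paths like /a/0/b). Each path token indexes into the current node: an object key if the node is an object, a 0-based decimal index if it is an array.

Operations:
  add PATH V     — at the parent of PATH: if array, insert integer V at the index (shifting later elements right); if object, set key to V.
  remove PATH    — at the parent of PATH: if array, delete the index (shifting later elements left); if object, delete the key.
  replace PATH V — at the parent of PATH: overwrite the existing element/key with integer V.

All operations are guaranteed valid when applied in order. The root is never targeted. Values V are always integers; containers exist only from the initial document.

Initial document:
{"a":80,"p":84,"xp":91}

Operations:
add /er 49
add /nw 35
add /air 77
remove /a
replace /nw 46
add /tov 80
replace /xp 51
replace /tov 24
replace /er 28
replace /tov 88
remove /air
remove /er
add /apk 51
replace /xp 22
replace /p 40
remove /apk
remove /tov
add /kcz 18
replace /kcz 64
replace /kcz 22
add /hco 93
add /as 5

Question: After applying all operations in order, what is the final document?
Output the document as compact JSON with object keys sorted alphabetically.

After op 1 (add /er 49): {"a":80,"er":49,"p":84,"xp":91}
After op 2 (add /nw 35): {"a":80,"er":49,"nw":35,"p":84,"xp":91}
After op 3 (add /air 77): {"a":80,"air":77,"er":49,"nw":35,"p":84,"xp":91}
After op 4 (remove /a): {"air":77,"er":49,"nw":35,"p":84,"xp":91}
After op 5 (replace /nw 46): {"air":77,"er":49,"nw":46,"p":84,"xp":91}
After op 6 (add /tov 80): {"air":77,"er":49,"nw":46,"p":84,"tov":80,"xp":91}
After op 7 (replace /xp 51): {"air":77,"er":49,"nw":46,"p":84,"tov":80,"xp":51}
After op 8 (replace /tov 24): {"air":77,"er":49,"nw":46,"p":84,"tov":24,"xp":51}
After op 9 (replace /er 28): {"air":77,"er":28,"nw":46,"p":84,"tov":24,"xp":51}
After op 10 (replace /tov 88): {"air":77,"er":28,"nw":46,"p":84,"tov":88,"xp":51}
After op 11 (remove /air): {"er":28,"nw":46,"p":84,"tov":88,"xp":51}
After op 12 (remove /er): {"nw":46,"p":84,"tov":88,"xp":51}
After op 13 (add /apk 51): {"apk":51,"nw":46,"p":84,"tov":88,"xp":51}
After op 14 (replace /xp 22): {"apk":51,"nw":46,"p":84,"tov":88,"xp":22}
After op 15 (replace /p 40): {"apk":51,"nw":46,"p":40,"tov":88,"xp":22}
After op 16 (remove /apk): {"nw":46,"p":40,"tov":88,"xp":22}
After op 17 (remove /tov): {"nw":46,"p":40,"xp":22}
After op 18 (add /kcz 18): {"kcz":18,"nw":46,"p":40,"xp":22}
After op 19 (replace /kcz 64): {"kcz":64,"nw":46,"p":40,"xp":22}
After op 20 (replace /kcz 22): {"kcz":22,"nw":46,"p":40,"xp":22}
After op 21 (add /hco 93): {"hco":93,"kcz":22,"nw":46,"p":40,"xp":22}
After op 22 (add /as 5): {"as":5,"hco":93,"kcz":22,"nw":46,"p":40,"xp":22}

Answer: {"as":5,"hco":93,"kcz":22,"nw":46,"p":40,"xp":22}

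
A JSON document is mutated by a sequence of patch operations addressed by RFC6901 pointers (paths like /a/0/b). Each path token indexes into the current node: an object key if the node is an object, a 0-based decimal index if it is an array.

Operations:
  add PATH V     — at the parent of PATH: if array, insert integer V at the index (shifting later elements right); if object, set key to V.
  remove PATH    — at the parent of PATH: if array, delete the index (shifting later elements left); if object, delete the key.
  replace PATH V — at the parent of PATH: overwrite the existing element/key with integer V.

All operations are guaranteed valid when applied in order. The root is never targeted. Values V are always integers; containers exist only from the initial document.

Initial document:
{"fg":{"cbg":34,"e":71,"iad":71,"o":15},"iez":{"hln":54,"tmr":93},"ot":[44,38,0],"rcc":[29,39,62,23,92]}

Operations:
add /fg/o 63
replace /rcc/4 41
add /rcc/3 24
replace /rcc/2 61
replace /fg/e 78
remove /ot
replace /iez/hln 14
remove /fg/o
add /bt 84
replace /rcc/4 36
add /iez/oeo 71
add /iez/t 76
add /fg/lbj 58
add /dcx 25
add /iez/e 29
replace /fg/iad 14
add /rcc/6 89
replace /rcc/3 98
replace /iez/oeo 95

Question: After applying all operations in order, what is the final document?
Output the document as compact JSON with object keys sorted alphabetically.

After op 1 (add /fg/o 63): {"fg":{"cbg":34,"e":71,"iad":71,"o":63},"iez":{"hln":54,"tmr":93},"ot":[44,38,0],"rcc":[29,39,62,23,92]}
After op 2 (replace /rcc/4 41): {"fg":{"cbg":34,"e":71,"iad":71,"o":63},"iez":{"hln":54,"tmr":93},"ot":[44,38,0],"rcc":[29,39,62,23,41]}
After op 3 (add /rcc/3 24): {"fg":{"cbg":34,"e":71,"iad":71,"o":63},"iez":{"hln":54,"tmr":93},"ot":[44,38,0],"rcc":[29,39,62,24,23,41]}
After op 4 (replace /rcc/2 61): {"fg":{"cbg":34,"e":71,"iad":71,"o":63},"iez":{"hln":54,"tmr":93},"ot":[44,38,0],"rcc":[29,39,61,24,23,41]}
After op 5 (replace /fg/e 78): {"fg":{"cbg":34,"e":78,"iad":71,"o":63},"iez":{"hln":54,"tmr":93},"ot":[44,38,0],"rcc":[29,39,61,24,23,41]}
After op 6 (remove /ot): {"fg":{"cbg":34,"e":78,"iad":71,"o":63},"iez":{"hln":54,"tmr":93},"rcc":[29,39,61,24,23,41]}
After op 7 (replace /iez/hln 14): {"fg":{"cbg":34,"e":78,"iad":71,"o":63},"iez":{"hln":14,"tmr":93},"rcc":[29,39,61,24,23,41]}
After op 8 (remove /fg/o): {"fg":{"cbg":34,"e":78,"iad":71},"iez":{"hln":14,"tmr":93},"rcc":[29,39,61,24,23,41]}
After op 9 (add /bt 84): {"bt":84,"fg":{"cbg":34,"e":78,"iad":71},"iez":{"hln":14,"tmr":93},"rcc":[29,39,61,24,23,41]}
After op 10 (replace /rcc/4 36): {"bt":84,"fg":{"cbg":34,"e":78,"iad":71},"iez":{"hln":14,"tmr":93},"rcc":[29,39,61,24,36,41]}
After op 11 (add /iez/oeo 71): {"bt":84,"fg":{"cbg":34,"e":78,"iad":71},"iez":{"hln":14,"oeo":71,"tmr":93},"rcc":[29,39,61,24,36,41]}
After op 12 (add /iez/t 76): {"bt":84,"fg":{"cbg":34,"e":78,"iad":71},"iez":{"hln":14,"oeo":71,"t":76,"tmr":93},"rcc":[29,39,61,24,36,41]}
After op 13 (add /fg/lbj 58): {"bt":84,"fg":{"cbg":34,"e":78,"iad":71,"lbj":58},"iez":{"hln":14,"oeo":71,"t":76,"tmr":93},"rcc":[29,39,61,24,36,41]}
After op 14 (add /dcx 25): {"bt":84,"dcx":25,"fg":{"cbg":34,"e":78,"iad":71,"lbj":58},"iez":{"hln":14,"oeo":71,"t":76,"tmr":93},"rcc":[29,39,61,24,36,41]}
After op 15 (add /iez/e 29): {"bt":84,"dcx":25,"fg":{"cbg":34,"e":78,"iad":71,"lbj":58},"iez":{"e":29,"hln":14,"oeo":71,"t":76,"tmr":93},"rcc":[29,39,61,24,36,41]}
After op 16 (replace /fg/iad 14): {"bt":84,"dcx":25,"fg":{"cbg":34,"e":78,"iad":14,"lbj":58},"iez":{"e":29,"hln":14,"oeo":71,"t":76,"tmr":93},"rcc":[29,39,61,24,36,41]}
After op 17 (add /rcc/6 89): {"bt":84,"dcx":25,"fg":{"cbg":34,"e":78,"iad":14,"lbj":58},"iez":{"e":29,"hln":14,"oeo":71,"t":76,"tmr":93},"rcc":[29,39,61,24,36,41,89]}
After op 18 (replace /rcc/3 98): {"bt":84,"dcx":25,"fg":{"cbg":34,"e":78,"iad":14,"lbj":58},"iez":{"e":29,"hln":14,"oeo":71,"t":76,"tmr":93},"rcc":[29,39,61,98,36,41,89]}
After op 19 (replace /iez/oeo 95): {"bt":84,"dcx":25,"fg":{"cbg":34,"e":78,"iad":14,"lbj":58},"iez":{"e":29,"hln":14,"oeo":95,"t":76,"tmr":93},"rcc":[29,39,61,98,36,41,89]}

Answer: {"bt":84,"dcx":25,"fg":{"cbg":34,"e":78,"iad":14,"lbj":58},"iez":{"e":29,"hln":14,"oeo":95,"t":76,"tmr":93},"rcc":[29,39,61,98,36,41,89]}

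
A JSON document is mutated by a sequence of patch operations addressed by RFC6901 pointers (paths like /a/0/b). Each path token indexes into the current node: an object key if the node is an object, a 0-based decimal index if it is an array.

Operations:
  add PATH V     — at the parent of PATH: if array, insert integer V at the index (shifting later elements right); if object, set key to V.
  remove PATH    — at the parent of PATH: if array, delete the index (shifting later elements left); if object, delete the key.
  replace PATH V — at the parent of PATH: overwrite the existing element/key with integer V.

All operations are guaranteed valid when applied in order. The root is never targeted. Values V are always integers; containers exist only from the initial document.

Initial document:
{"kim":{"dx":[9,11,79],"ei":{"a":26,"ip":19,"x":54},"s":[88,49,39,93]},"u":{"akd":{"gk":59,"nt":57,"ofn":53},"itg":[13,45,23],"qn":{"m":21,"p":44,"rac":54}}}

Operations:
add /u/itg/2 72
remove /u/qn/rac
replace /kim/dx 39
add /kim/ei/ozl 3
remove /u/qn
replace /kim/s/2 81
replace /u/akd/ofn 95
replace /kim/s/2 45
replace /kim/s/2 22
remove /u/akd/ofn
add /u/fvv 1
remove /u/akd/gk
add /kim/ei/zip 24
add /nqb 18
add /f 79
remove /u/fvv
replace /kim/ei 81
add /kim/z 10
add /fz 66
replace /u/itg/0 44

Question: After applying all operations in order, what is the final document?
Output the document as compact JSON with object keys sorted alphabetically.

After op 1 (add /u/itg/2 72): {"kim":{"dx":[9,11,79],"ei":{"a":26,"ip":19,"x":54},"s":[88,49,39,93]},"u":{"akd":{"gk":59,"nt":57,"ofn":53},"itg":[13,45,72,23],"qn":{"m":21,"p":44,"rac":54}}}
After op 2 (remove /u/qn/rac): {"kim":{"dx":[9,11,79],"ei":{"a":26,"ip":19,"x":54},"s":[88,49,39,93]},"u":{"akd":{"gk":59,"nt":57,"ofn":53},"itg":[13,45,72,23],"qn":{"m":21,"p":44}}}
After op 3 (replace /kim/dx 39): {"kim":{"dx":39,"ei":{"a":26,"ip":19,"x":54},"s":[88,49,39,93]},"u":{"akd":{"gk":59,"nt":57,"ofn":53},"itg":[13,45,72,23],"qn":{"m":21,"p":44}}}
After op 4 (add /kim/ei/ozl 3): {"kim":{"dx":39,"ei":{"a":26,"ip":19,"ozl":3,"x":54},"s":[88,49,39,93]},"u":{"akd":{"gk":59,"nt":57,"ofn":53},"itg":[13,45,72,23],"qn":{"m":21,"p":44}}}
After op 5 (remove /u/qn): {"kim":{"dx":39,"ei":{"a":26,"ip":19,"ozl":3,"x":54},"s":[88,49,39,93]},"u":{"akd":{"gk":59,"nt":57,"ofn":53},"itg":[13,45,72,23]}}
After op 6 (replace /kim/s/2 81): {"kim":{"dx":39,"ei":{"a":26,"ip":19,"ozl":3,"x":54},"s":[88,49,81,93]},"u":{"akd":{"gk":59,"nt":57,"ofn":53},"itg":[13,45,72,23]}}
After op 7 (replace /u/akd/ofn 95): {"kim":{"dx":39,"ei":{"a":26,"ip":19,"ozl":3,"x":54},"s":[88,49,81,93]},"u":{"akd":{"gk":59,"nt":57,"ofn":95},"itg":[13,45,72,23]}}
After op 8 (replace /kim/s/2 45): {"kim":{"dx":39,"ei":{"a":26,"ip":19,"ozl":3,"x":54},"s":[88,49,45,93]},"u":{"akd":{"gk":59,"nt":57,"ofn":95},"itg":[13,45,72,23]}}
After op 9 (replace /kim/s/2 22): {"kim":{"dx":39,"ei":{"a":26,"ip":19,"ozl":3,"x":54},"s":[88,49,22,93]},"u":{"akd":{"gk":59,"nt":57,"ofn":95},"itg":[13,45,72,23]}}
After op 10 (remove /u/akd/ofn): {"kim":{"dx":39,"ei":{"a":26,"ip":19,"ozl":3,"x":54},"s":[88,49,22,93]},"u":{"akd":{"gk":59,"nt":57},"itg":[13,45,72,23]}}
After op 11 (add /u/fvv 1): {"kim":{"dx":39,"ei":{"a":26,"ip":19,"ozl":3,"x":54},"s":[88,49,22,93]},"u":{"akd":{"gk":59,"nt":57},"fvv":1,"itg":[13,45,72,23]}}
After op 12 (remove /u/akd/gk): {"kim":{"dx":39,"ei":{"a":26,"ip":19,"ozl":3,"x":54},"s":[88,49,22,93]},"u":{"akd":{"nt":57},"fvv":1,"itg":[13,45,72,23]}}
After op 13 (add /kim/ei/zip 24): {"kim":{"dx":39,"ei":{"a":26,"ip":19,"ozl":3,"x":54,"zip":24},"s":[88,49,22,93]},"u":{"akd":{"nt":57},"fvv":1,"itg":[13,45,72,23]}}
After op 14 (add /nqb 18): {"kim":{"dx":39,"ei":{"a":26,"ip":19,"ozl":3,"x":54,"zip":24},"s":[88,49,22,93]},"nqb":18,"u":{"akd":{"nt":57},"fvv":1,"itg":[13,45,72,23]}}
After op 15 (add /f 79): {"f":79,"kim":{"dx":39,"ei":{"a":26,"ip":19,"ozl":3,"x":54,"zip":24},"s":[88,49,22,93]},"nqb":18,"u":{"akd":{"nt":57},"fvv":1,"itg":[13,45,72,23]}}
After op 16 (remove /u/fvv): {"f":79,"kim":{"dx":39,"ei":{"a":26,"ip":19,"ozl":3,"x":54,"zip":24},"s":[88,49,22,93]},"nqb":18,"u":{"akd":{"nt":57},"itg":[13,45,72,23]}}
After op 17 (replace /kim/ei 81): {"f":79,"kim":{"dx":39,"ei":81,"s":[88,49,22,93]},"nqb":18,"u":{"akd":{"nt":57},"itg":[13,45,72,23]}}
After op 18 (add /kim/z 10): {"f":79,"kim":{"dx":39,"ei":81,"s":[88,49,22,93],"z":10},"nqb":18,"u":{"akd":{"nt":57},"itg":[13,45,72,23]}}
After op 19 (add /fz 66): {"f":79,"fz":66,"kim":{"dx":39,"ei":81,"s":[88,49,22,93],"z":10},"nqb":18,"u":{"akd":{"nt":57},"itg":[13,45,72,23]}}
After op 20 (replace /u/itg/0 44): {"f":79,"fz":66,"kim":{"dx":39,"ei":81,"s":[88,49,22,93],"z":10},"nqb":18,"u":{"akd":{"nt":57},"itg":[44,45,72,23]}}

Answer: {"f":79,"fz":66,"kim":{"dx":39,"ei":81,"s":[88,49,22,93],"z":10},"nqb":18,"u":{"akd":{"nt":57},"itg":[44,45,72,23]}}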